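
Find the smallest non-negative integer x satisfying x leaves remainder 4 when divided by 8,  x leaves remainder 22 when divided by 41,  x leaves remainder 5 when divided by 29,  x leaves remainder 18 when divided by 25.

172468

The moduli are pairwise coprime; N = 8·41·29·25 = 237800.
N/8 = 29725; 29725 ≡ 5 (mod 8); 5·5 ≡ 1, so inverse 5.
N/41 = 5800; 5800 ≡ 19 (mod 41); 19·13 ≡ 1, so inverse 13.
N/29 = 8200; 8200 ≡ 22 (mod 29); 22·4 ≡ 1, so inverse 4.
N/25 = 9512; 9512 ≡ 12 (mod 25); 12·23 ≡ 1, so inverse 23.
x ≡ 4·29725·5 + 22·5800·13 + 5·8200·4 + 18·9512·23 = 6355268.
6355268 mod 237800 = 172468.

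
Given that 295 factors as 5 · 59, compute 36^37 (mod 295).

16

Mod 5: 36 ≡ 1; by Fermat, exponent reduces to 37 mod 4 = 1; 1^1 ≡ 1 (mod 5).
Mod 59: 36 ≡ 36; 36^37 ≡ 16 (mod 59).
Combine by CRT: x ≡ 1 (mod 5), x ≡ 16 (mod 59) ⇒ x ≡ 16 (mod 295).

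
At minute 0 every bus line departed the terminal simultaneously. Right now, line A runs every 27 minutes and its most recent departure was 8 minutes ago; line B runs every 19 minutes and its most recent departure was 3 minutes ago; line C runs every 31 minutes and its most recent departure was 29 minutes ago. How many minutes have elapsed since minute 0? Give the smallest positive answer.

3005

The moduli are pairwise coprime; N = 27·19·31 = 15903.
N/27 = 589; 589 ≡ 22 (mod 27); 22·16 ≡ 1, so inverse 16.
N/19 = 837; 837 ≡ 1 (mod 19), inverse 1.
N/31 = 513; 513 ≡ 17 (mod 31); 17·11 ≡ 1, so inverse 11.
t ≡ 8·589·16 + 3·837·1 + 29·513·11 = 241550.
241550 mod 15903 = 3005.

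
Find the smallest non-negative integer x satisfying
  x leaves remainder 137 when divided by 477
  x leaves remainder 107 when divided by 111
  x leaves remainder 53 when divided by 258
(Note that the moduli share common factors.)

1036181

gcd(477, 111) = 3 and 3 | (107 − 137), so the pair is consistent; merging gives x ≡ 12539 (mod 17649), where 17649 = lcm(477, 111).
gcd(17649, 258) = 3 and 3 | (53 − 12539), so the pair is consistent; merging gives x ≡ 1036181 (mod 1517814), where 1517814 = lcm(17649, 258).
The solution is unique modulo lcm(477, 111, 258) = 1517814.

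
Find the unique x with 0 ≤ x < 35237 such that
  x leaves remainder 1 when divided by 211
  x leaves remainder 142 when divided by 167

1478

From x ≡ 1 (mod 211) write x = 1 + 211t. Substituting into x ≡ 142 (mod 167) gives 211t ≡ 141 (mod 167), and since 44⁻¹ ≡ 19 (mod 167), t ≡ 7. Hence x ≡ 1 + 211·7 = 1478 (mod 35237).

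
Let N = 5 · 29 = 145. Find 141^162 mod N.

Mod 5: 141 ≡ 1; by Fermat, exponent reduces to 162 mod 4 = 2; 1^2 ≡ 1 (mod 5).
Mod 29: 141 ≡ 25; by Fermat, exponent reduces to 162 mod 28 = 22; 25^22 ≡ 25 (mod 29).
Combine by CRT: x ≡ 1 (mod 5), x ≡ 25 (mod 29) ⇒ x ≡ 141 (mod 145).

141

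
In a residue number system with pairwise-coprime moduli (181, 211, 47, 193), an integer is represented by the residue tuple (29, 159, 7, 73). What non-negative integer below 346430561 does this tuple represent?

155334772

Combine the congruences pairwise.
From x ≡ 29 (mod 181) write x = 29 + 181t. Substituting into x ≡ 159 (mod 211) gives 181t ≡ 130 (mod 211), and since 181⁻¹ ≡ 7 (mod 211), t ≡ 66. Hence x ≡ 29 + 181·66 = 11975 (mod 38191).
From x ≡ 11975 (mod 38191) write x = 11975 + 38191t. Substituting into x ≡ 7 (mod 47) gives 38191t ≡ 17 (mod 47), and since 27⁻¹ ≡ 7 (mod 47), t ≡ 25. Hence x ≡ 11975 + 38191·25 = 966750 (mod 1794977).
From x ≡ 966750 (mod 1794977) write x = 966750 + 1794977t. Substituting into x ≡ 73 (mod 193) gives 1794977t ≡ 60 (mod 193), and since 77⁻¹ ≡ 188 (mod 193), t ≡ 86. Hence x ≡ 966750 + 1794977·86 = 155334772 (mod 346430561).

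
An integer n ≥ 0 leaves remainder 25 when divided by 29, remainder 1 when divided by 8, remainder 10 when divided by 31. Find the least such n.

From n ≡ 25 (mod 29) write n = 25 + 29t. Substituting into n ≡ 1 (mod 8) gives 29t ≡ 0 (mod 8), and since 5⁻¹ ≡ 5 (mod 8), t ≡ 0. Hence n ≡ 25 + 29·0 = 25 (mod 232).
From n ≡ 25 (mod 232) write n = 25 + 232t. Substituting into n ≡ 10 (mod 31) gives 232t ≡ 16 (mod 31), and since 15⁻¹ ≡ 29 (mod 31), t ≡ 30. Hence n ≡ 25 + 232·30 = 6985 (mod 7192).

6985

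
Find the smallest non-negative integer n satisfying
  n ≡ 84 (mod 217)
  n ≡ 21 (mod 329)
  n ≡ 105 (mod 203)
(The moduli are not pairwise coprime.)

Combine the congruences pairwise.
gcd(217, 329) = 7 and 7 | (21 − 84), so the pair is consistent; merging gives n ≡ 5943 (mod 10199), where 10199 = lcm(217, 329).
gcd(10199, 203) = 7 and 7 | (105 − 5943), so the pair is consistent; merging gives n ≡ 16142 (mod 295771), where 295771 = lcm(10199, 203).
The solution is unique modulo lcm(217, 329, 203) = 295771.

16142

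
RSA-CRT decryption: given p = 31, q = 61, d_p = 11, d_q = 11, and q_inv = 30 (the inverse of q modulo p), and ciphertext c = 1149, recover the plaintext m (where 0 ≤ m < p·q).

m₁ = c^(d_p) mod p: c ≡ 2 (mod 31), and 2^11 mod 31 = 2.
m₂ = c^(d_q) mod q: c ≡ 51 (mod 61), and 51^11 mod 61 = 43.
h = q_inv·(m₁ − m₂) mod p = 30·(2 − 43) mod 31 = 10.
m = m₂ + h·q = 43 + 10·61 = 653.

653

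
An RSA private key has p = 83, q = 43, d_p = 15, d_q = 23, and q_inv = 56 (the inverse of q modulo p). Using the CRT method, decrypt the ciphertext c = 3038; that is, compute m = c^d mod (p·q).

1194

m₁ = c^(d_p) mod p: c ≡ 50 (mod 83), and 50^15 mod 83 = 32.
m₂ = c^(d_q) mod q: c ≡ 28 (mod 43), and 28^23 mod 43 = 33.
h = q_inv·(m₁ − m₂) mod p = 56·(32 − 33) mod 83 = 27.
m = m₂ + h·q = 33 + 27·43 = 1194.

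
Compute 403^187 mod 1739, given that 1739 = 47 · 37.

Mod 47: 403 ≡ 27; by Fermat, exponent reduces to 187 mod 46 = 3; 27^3 ≡ 37 (mod 47).
Mod 37: 403 ≡ 33; by Fermat, exponent reduces to 187 mod 36 = 7; 33^7 ≡ 7 (mod 37).
Combine by CRT: x ≡ 37 (mod 47), x ≡ 7 (mod 37) ⇒ x ≡ 1635 (mod 1739).

1635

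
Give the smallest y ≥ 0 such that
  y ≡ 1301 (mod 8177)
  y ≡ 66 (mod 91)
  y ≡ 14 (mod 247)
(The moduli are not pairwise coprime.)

606399

gcd(8177, 91) = 13 and 13 | (66 − 1301), so the pair is consistent; merging gives y ≡ 34009 (mod 57239), where 57239 = lcm(8177, 91).
gcd(57239, 247) = 13 and 13 | (14 − 34009), so the pair is consistent; merging gives y ≡ 606399 (mod 1087541), where 1087541 = lcm(57239, 247).
The solution is unique modulo lcm(8177, 91, 247) = 1087541.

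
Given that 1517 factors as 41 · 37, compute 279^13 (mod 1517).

594

Mod 41: 279 ≡ 33; 33^13 ≡ 20 (mod 41).
Mod 37: 279 ≡ 20; 20^13 ≡ 2 (mod 37).
Combine by CRT: x ≡ 20 (mod 41), x ≡ 2 (mod 37) ⇒ x ≡ 594 (mod 1517).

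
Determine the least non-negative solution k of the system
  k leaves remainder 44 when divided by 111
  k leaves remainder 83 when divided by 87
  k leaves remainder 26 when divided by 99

Combine the congruences pairwise.
gcd(111, 87) = 3 and 3 | (83 − 44), so the pair is consistent; merging gives k ≡ 3041 (mod 3219), where 3219 = lcm(111, 87).
gcd(3219, 99) = 3 and 3 | (26 − 3041), so the pair is consistent; merging gives k ≡ 12698 (mod 106227), where 106227 = lcm(3219, 99).
The solution is unique modulo lcm(111, 87, 99) = 106227.

12698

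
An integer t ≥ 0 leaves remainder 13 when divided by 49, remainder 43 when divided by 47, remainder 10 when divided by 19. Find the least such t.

35293

The moduli are pairwise coprime; N = 49·47·19 = 43757.
N/49 = 893; 893 ≡ 11 (mod 49); 11·9 ≡ 1, so inverse 9.
N/47 = 931; 931 ≡ 38 (mod 47); 38·26 ≡ 1, so inverse 26.
N/19 = 2303; 2303 ≡ 4 (mod 19); 4·5 ≡ 1, so inverse 5.
t ≡ 13·893·9 + 43·931·26 + 10·2303·5 = 1260489.
1260489 mod 43757 = 35293.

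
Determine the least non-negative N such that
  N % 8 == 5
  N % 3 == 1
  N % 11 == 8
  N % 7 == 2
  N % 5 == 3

4573

The moduli are pairwise coprime; M = 8·3·11·7·5 = 9240.
M/8 = 1155; 1155 ≡ 3 (mod 8); 3·3 ≡ 1, so inverse 3.
M/3 = 3080; 3080 ≡ 2 (mod 3); 2·2 ≡ 1, so inverse 2.
M/11 = 840; 840 ≡ 4 (mod 11); 4·3 ≡ 1, so inverse 3.
M/7 = 1320; 1320 ≡ 4 (mod 7); 4·2 ≡ 1, so inverse 2.
M/5 = 1848; 1848 ≡ 3 (mod 5); 3·2 ≡ 1, so inverse 2.
N ≡ 5·1155·3 + 1·3080·2 + 8·840·3 + 2·1320·2 + 3·1848·2 = 60013.
60013 mod 9240 = 4573.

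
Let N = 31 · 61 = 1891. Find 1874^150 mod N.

Mod 31: 1874 ≡ 14; since 30 | 150, by Fermat 14^150 ≡ 1 (mod 31).
Mod 61: 1874 ≡ 44; by Fermat, exponent reduces to 150 mod 60 = 30; 44^30 ≡ 60 (mod 61).
Combine by CRT: x ≡ 1 (mod 31), x ≡ 60 (mod 61) ⇒ x ≡ 1768 (mod 1891).

1768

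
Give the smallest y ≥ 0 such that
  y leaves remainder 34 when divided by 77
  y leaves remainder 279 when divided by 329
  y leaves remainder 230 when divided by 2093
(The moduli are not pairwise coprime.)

Combine the congruences pairwise.
gcd(77, 329) = 7 and 7 | (279 − 34), so the pair is consistent; merging gives y ≡ 1266 (mod 3619), where 3619 = lcm(77, 329).
gcd(3619, 2093) = 7 and 7 | (230 − 1266), so the pair is consistent; merging gives y ≡ 822779 (mod 1082081), where 1082081 = lcm(3619, 2093).
The solution is unique modulo lcm(77, 329, 2093) = 1082081.

822779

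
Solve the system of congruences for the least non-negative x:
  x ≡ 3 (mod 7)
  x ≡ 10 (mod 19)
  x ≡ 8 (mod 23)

675

The moduli are pairwise coprime; N = 7·19·23 = 3059.
N/7 = 437; 437 ≡ 3 (mod 7); 3·5 ≡ 1, so inverse 5.
N/19 = 161; 161 ≡ 9 (mod 19); 9·17 ≡ 1, so inverse 17.
N/23 = 133; 133 ≡ 18 (mod 23); 18·9 ≡ 1, so inverse 9.
x ≡ 3·437·5 + 10·161·17 + 8·133·9 = 43501.
43501 mod 3059 = 675.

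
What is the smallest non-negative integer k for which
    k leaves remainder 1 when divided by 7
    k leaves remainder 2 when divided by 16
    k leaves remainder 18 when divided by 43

From k ≡ 1 (mod 7) write k = 1 + 7t. Substituting into k ≡ 2 (mod 16) gives 7t ≡ 1 (mod 16), and since 7⁻¹ ≡ 7 (mod 16), t ≡ 7. Hence k ≡ 1 + 7·7 = 50 (mod 112).
From k ≡ 50 (mod 112) write k = 50 + 112t. Substituting into k ≡ 18 (mod 43) gives 112t ≡ 11 (mod 43), and since 26⁻¹ ≡ 5 (mod 43), t ≡ 12. Hence k ≡ 50 + 112·12 = 1394 (mod 4816).

1394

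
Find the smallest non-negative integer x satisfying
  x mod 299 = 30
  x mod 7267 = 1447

103185

gcd(299, 7267) = 13 and 13 | (1447 − 30), so the pair is consistent; merging gives x ≡ 103185 (mod 167141), where 167141 = lcm(299, 7267).
The solution is unique modulo lcm(299, 7267) = 167141.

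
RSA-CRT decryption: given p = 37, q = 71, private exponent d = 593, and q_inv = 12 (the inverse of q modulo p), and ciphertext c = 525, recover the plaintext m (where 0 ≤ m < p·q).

2532

d_p = d mod (p−1) = 593 mod 36 = 17; d_q = d mod (q−1) = 33.
m₁ = c^(d_p) mod p: c ≡ 7 (mod 37), and 7^17 mod 37 = 16.
m₂ = c^(d_q) mod q: c ≡ 28 (mod 71), and 28^33 mod 71 = 47.
h = q_inv·(m₁ − m₂) mod p = 12·(16 − 47) mod 37 = 35.
m = m₂ + h·q = 47 + 35·71 = 2532.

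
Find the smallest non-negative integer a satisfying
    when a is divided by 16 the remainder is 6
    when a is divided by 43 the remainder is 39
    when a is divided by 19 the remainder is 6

3350

From a ≡ 6 (mod 16) write a = 6 + 16t. Substituting into a ≡ 39 (mod 43) gives 16t ≡ 33 (mod 43), and since 16⁻¹ ≡ 35 (mod 43), t ≡ 37. Hence a ≡ 6 + 16·37 = 598 (mod 688).
From a ≡ 598 (mod 688) write a = 598 + 688t. Substituting into a ≡ 6 (mod 19) gives 688t ≡ 16 (mod 19), and since 4⁻¹ ≡ 5 (mod 19), t ≡ 4. Hence a ≡ 598 + 688·4 = 3350 (mod 13072).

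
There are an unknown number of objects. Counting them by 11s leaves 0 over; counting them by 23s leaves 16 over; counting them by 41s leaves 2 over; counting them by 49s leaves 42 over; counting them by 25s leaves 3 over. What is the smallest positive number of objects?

The moduli are pairwise coprime; M = 11·23·41·49·25 = 12706925.
M/11 = 1155175; 1155175 ≡ 10 (mod 11); 10·10 ≡ 1, so inverse 10.
M/23 = 552475; 552475 ≡ 15 (mod 23); 15·20 ≡ 1, so inverse 20.
M/41 = 309925; 309925 ≡ 6 (mod 41); 6·7 ≡ 1, so inverse 7.
M/49 = 259325; 259325 ≡ 17 (mod 49); 17·26 ≡ 1, so inverse 26.
M/25 = 508277; 508277 ≡ 2 (mod 25); 2·13 ≡ 1, so inverse 13.
N ≡ 0·1155175·10 + 16·552475·20 + 2·309925·7 + 42·259325·26 + 3·508277·13 = 484136653.
484136653 mod 12706925 = 1273503.

1273503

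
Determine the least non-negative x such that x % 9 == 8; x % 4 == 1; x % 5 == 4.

The moduli are pairwise coprime; N = 9·4·5 = 180.
N/9 = 20; 20 ≡ 2 (mod 9); 2·5 ≡ 1, so inverse 5.
N/4 = 45; 45 ≡ 1 (mod 4), inverse 1.
N/5 = 36; 36 ≡ 1 (mod 5), inverse 1.
x ≡ 8·20·5 + 1·45·1 + 4·36·1 = 989.
989 mod 180 = 89.

89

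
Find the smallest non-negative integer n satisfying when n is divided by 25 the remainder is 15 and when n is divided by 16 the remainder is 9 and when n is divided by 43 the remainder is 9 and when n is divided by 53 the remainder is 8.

438265

From n ≡ 15 (mod 25) write n = 15 + 25t. Substituting into n ≡ 9 (mod 16) gives 25t ≡ 10 (mod 16), and since 9⁻¹ ≡ 9 (mod 16), t ≡ 10. Hence n ≡ 15 + 25·10 = 265 (mod 400).
From n ≡ 265 (mod 400) write n = 265 + 400t. Substituting into n ≡ 9 (mod 43) gives 400t ≡ 2 (mod 43), and since 13⁻¹ ≡ 10 (mod 43), t ≡ 20. Hence n ≡ 265 + 400·20 = 8265 (mod 17200).
From n ≡ 8265 (mod 17200) write n = 8265 + 17200t. Substituting into n ≡ 8 (mod 53) gives 17200t ≡ 11 (mod 53), and since 28⁻¹ ≡ 36 (mod 53), t ≡ 25. Hence n ≡ 8265 + 17200·25 = 438265 (mod 911600).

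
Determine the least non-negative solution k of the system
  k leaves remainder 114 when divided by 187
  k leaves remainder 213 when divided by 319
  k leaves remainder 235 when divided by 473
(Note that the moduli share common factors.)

gcd(187, 319) = 11 and 11 | (213 − 114), so the pair is consistent; merging gives k ≡ 4041 (mod 5423), where 5423 = lcm(187, 319).
gcd(5423, 473) = 11 and 11 | (235 − 4041), so the pair is consistent; merging gives k ≡ 166731 (mod 233189), where 233189 = lcm(5423, 473).
The solution is unique modulo lcm(187, 319, 473) = 233189.

166731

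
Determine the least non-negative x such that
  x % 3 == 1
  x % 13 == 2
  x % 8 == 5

From x ≡ 1 (mod 3) write x = 1 + 3t. Substituting into x ≡ 2 (mod 13) gives 3t ≡ 1 (mod 13), and since 3⁻¹ ≡ 9 (mod 13), t ≡ 9. Hence x ≡ 1 + 3·9 = 28 (mod 39).
From x ≡ 28 (mod 39) write x = 28 + 39t. Substituting into x ≡ 5 (mod 8) gives 39t ≡ 1 (mod 8), and since 7⁻¹ ≡ 7 (mod 8), t ≡ 7. Hence x ≡ 28 + 39·7 = 301 (mod 312).

301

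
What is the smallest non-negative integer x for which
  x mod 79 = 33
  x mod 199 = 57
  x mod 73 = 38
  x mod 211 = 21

The moduli are pairwise coprime; N = 79·199·73·211 = 242150563.
N/79 = 3065197; 3065197 ≡ 76 (mod 79); 76·26 ≡ 1, so inverse 26.
N/199 = 1216837; 1216837 ≡ 151 (mod 199); 151·29 ≡ 1, so inverse 29.
N/73 = 3317131; 3317131 ≡ 11 (mod 73); 11·20 ≡ 1, so inverse 20.
N/211 = 1147633; 1147633 ≡ 4 (mod 211); 4·53 ≡ 1, so inverse 53.
x ≡ 33·3065197·26 + 57·1216837·29 + 38·3317131·20 + 21·1147633·53 = 8439705676.
8439705676 mod 242150563 = 206586534.

206586534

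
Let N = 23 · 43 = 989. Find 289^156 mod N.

Mod 23: 289 ≡ 13; by Fermat, exponent reduces to 156 mod 22 = 2; 13^2 ≡ 8 (mod 23).
Mod 43: 289 ≡ 31; by Fermat, exponent reduces to 156 mod 42 = 30; 31^30 ≡ 4 (mod 43).
Combine by CRT: x ≡ 8 (mod 23), x ≡ 4 (mod 43) ⇒ x ≡ 606 (mod 989).

606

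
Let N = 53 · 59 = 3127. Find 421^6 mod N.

Mod 53: 421 ≡ 50; 50^6 ≡ 40 (mod 53).
Mod 59: 421 ≡ 8; 8^6 ≡ 7 (mod 59).
Combine by CRT: x ≡ 40 (mod 53), x ≡ 7 (mod 59) ⇒ x ≡ 1895 (mod 3127).

1895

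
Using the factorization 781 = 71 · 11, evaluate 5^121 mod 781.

5

Mod 71: 5 ≡ 5; by Fermat, exponent reduces to 121 mod 70 = 51; 5^51 ≡ 5 (mod 71).
Mod 11: 5 ≡ 5; by Fermat, exponent reduces to 121 mod 10 = 1; 5^1 ≡ 5 (mod 11).
Combine by CRT: x ≡ 5 (mod 71), x ≡ 5 (mod 11) ⇒ x ≡ 5 (mod 781).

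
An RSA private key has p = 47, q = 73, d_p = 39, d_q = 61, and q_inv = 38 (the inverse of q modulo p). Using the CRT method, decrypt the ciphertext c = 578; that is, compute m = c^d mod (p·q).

3339

m₁ = c^(d_p) mod p: c ≡ 14 (mod 47), and 14^39 mod 47 = 2.
m₂ = c^(d_q) mod q: c ≡ 67 (mod 73), and 67^61 mod 73 = 54.
h = q_inv·(m₁ − m₂) mod p = 38·(2 − 54) mod 47 = 45.
m = m₂ + h·q = 54 + 45·73 = 3339.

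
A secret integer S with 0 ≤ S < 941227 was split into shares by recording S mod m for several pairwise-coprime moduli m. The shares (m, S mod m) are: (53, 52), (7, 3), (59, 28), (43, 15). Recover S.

The moduli are pairwise coprime; N = 53·7·59·43 = 941227.
N/53 = 17759; 17759 ≡ 4 (mod 53); 4·40 ≡ 1, so inverse 40.
N/7 = 134461; 134461 ≡ 5 (mod 7); 5·3 ≡ 1, so inverse 3.
N/59 = 15953; 15953 ≡ 23 (mod 59); 23·18 ≡ 1, so inverse 18.
N/43 = 21889; 21889 ≡ 2 (mod 43); 2·22 ≡ 1, so inverse 22.
S ≡ 52·17759·40 + 3·134461·3 + 28·15953·18 + 15·21889·22 = 53412551.
53412551 mod 941227 = 703839.

703839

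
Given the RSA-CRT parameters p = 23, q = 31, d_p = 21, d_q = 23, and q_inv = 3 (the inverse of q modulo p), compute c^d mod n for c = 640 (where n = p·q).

546

m₁ = c^(d_p) mod p: c ≡ 19 (mod 23), and 19^21 mod 23 = 17.
m₂ = c^(d_q) mod q: c ≡ 20 (mod 31), and 20^23 mod 31 = 19.
h = q_inv·(m₁ − m₂) mod p = 3·(17 − 19) mod 23 = 17.
m = m₂ + h·q = 19 + 17·31 = 546.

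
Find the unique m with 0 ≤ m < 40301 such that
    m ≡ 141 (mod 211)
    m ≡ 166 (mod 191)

Combine the congruences pairwise.
From m ≡ 141 (mod 211) write m = 141 + 211t. Substituting into m ≡ 166 (mod 191) gives 211t ≡ 25 (mod 191), and since 20⁻¹ ≡ 86 (mod 191), t ≡ 49. Hence m ≡ 141 + 211·49 = 10480 (mod 40301).

10480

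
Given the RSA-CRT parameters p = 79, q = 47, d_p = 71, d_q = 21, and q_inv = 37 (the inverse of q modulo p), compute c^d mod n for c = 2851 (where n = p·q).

2012

m₁ = c^(d_p) mod p: c ≡ 7 (mod 79), and 7^71 mod 79 = 37.
m₂ = c^(d_q) mod q: c ≡ 31 (mod 47), and 31^21 mod 47 = 38.
h = q_inv·(m₁ − m₂) mod p = 37·(37 − 38) mod 79 = 42.
m = m₂ + h·q = 38 + 42·47 = 2012.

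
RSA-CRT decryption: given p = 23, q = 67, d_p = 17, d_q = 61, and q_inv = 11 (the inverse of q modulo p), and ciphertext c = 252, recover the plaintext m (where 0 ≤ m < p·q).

1425

m₁ = c^(d_p) mod p: c ≡ 22 (mod 23), and 22^17 mod 23 = 22.
m₂ = c^(d_q) mod q: c ≡ 51 (mod 67), and 51^61 mod 67 = 18.
h = q_inv·(m₁ − m₂) mod p = 11·(22 − 18) mod 23 = 21.
m = m₂ + h·q = 18 + 21·67 = 1425.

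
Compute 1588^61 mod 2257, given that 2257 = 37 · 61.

551

Mod 37: 1588 ≡ 34; by Fermat, exponent reduces to 61 mod 36 = 25; 34^25 ≡ 33 (mod 37).
Mod 61: 1588 ≡ 2; by Fermat, exponent reduces to 61 mod 60 = 1; 2^1 ≡ 2 (mod 61).
Combine by CRT: x ≡ 33 (mod 37), x ≡ 2 (mod 61) ⇒ x ≡ 551 (mod 2257).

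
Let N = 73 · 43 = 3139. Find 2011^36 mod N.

145

Mod 73: 2011 ≡ 40; 40^36 ≡ 72 (mod 73).
Mod 43: 2011 ≡ 33; 33^36 ≡ 16 (mod 43).
Combine by CRT: x ≡ 72 (mod 73), x ≡ 16 (mod 43) ⇒ x ≡ 145 (mod 3139).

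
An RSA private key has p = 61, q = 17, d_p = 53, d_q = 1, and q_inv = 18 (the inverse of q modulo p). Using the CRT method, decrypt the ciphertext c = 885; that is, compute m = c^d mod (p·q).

m₁ = c^(d_p) mod p: c ≡ 31 (mod 61), and 31^53 mod 61 = 6.
m₂ = c^(d_q) mod q: c ≡ 1 (mod 17), and 1^1 mod 17 = 1.
h = q_inv·(m₁ − m₂) mod p = 18·(6 − 1) mod 61 = 29.
m = m₂ + h·q = 1 + 29·17 = 494.

494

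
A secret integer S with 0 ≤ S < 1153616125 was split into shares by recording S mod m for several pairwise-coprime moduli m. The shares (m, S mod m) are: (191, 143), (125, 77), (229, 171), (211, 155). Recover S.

The moduli are pairwise coprime; N = 191·125·229·211 = 1153616125.
N/191 = 6039875; 6039875 ≡ 73 (mod 191); 73·157 ≡ 1, so inverse 157.
N/125 = 9228929; 9228929 ≡ 54 (mod 125); 54·44 ≡ 1, so inverse 44.
N/229 = 5037625; 5037625 ≡ 83 (mod 229); 83·149 ≡ 1, so inverse 149.
N/211 = 5467375; 5467375 ≡ 154 (mod 211); 154·37 ≡ 1, so inverse 37.
S ≡ 143·6039875·157 + 77·9228929·44 + 171·5037625·149 + 155·5467375·37 = 326577888077.
326577888077 mod 1153616125 = 104524702.

104524702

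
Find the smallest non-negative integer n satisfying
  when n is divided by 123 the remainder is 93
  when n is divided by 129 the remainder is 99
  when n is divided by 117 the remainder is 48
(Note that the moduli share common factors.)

68727

Combine the congruences pairwise.
gcd(123, 129) = 3 and 3 | (99 − 93), so the pair is consistent; merging gives n ≡ 5259 (mod 5289), where 5289 = lcm(123, 129).
gcd(5289, 117) = 3 and 3 | (48 − 5259), so the pair is consistent; merging gives n ≡ 68727 (mod 206271), where 206271 = lcm(5289, 117).
The solution is unique modulo lcm(123, 129, 117) = 206271.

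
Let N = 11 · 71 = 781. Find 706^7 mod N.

656

Mod 11: 706 ≡ 2; 2^7 ≡ 7 (mod 11).
Mod 71: 706 ≡ 67; 67^7 ≡ 17 (mod 71).
Combine by CRT: x ≡ 7 (mod 11), x ≡ 17 (mod 71) ⇒ x ≡ 656 (mod 781).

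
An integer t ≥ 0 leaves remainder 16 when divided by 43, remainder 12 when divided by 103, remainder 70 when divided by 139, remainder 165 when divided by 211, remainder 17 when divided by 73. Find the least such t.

8671638919

Combine the congruences pairwise.
From t ≡ 16 (mod 43) write t = 16 + 43s. Substituting into t ≡ 12 (mod 103) gives 43s ≡ 99 (mod 103), and since 43⁻¹ ≡ 12 (mod 103), s ≡ 55. Hence t ≡ 16 + 43·55 = 2381 (mod 4429).
From t ≡ 2381 (mod 4429) write t = 2381 + 4429s. Substituting into t ≡ 70 (mod 139) gives 4429s ≡ 52 (mod 139), and since 120⁻¹ ≡ 117 (mod 139), s ≡ 107. Hence t ≡ 2381 + 4429·107 = 476284 (mod 615631).
From t ≡ 476284 (mod 615631) write t = 476284 + 615631s. Substituting into t ≡ 165 (mod 211) gives 615631s ≡ 108 (mod 211), and since 144⁻¹ ≡ 148 (mod 211), s ≡ 159. Hence t ≡ 476284 + 615631·159 = 98361613 (mod 129898141).
From t ≡ 98361613 (mod 129898141) write t = 98361613 + 129898141s. Substituting into t ≡ 17 (mod 73) gives 129898141s ≡ 64 (mod 73), and since 43⁻¹ ≡ 17 (mod 73), s ≡ 66. Hence t ≡ 98361613 + 129898141·66 = 8671638919 (mod 9482564293).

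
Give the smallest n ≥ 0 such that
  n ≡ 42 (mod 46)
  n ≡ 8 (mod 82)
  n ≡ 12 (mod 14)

gcd(46, 82) = 2 and 2 | (8 − 42), so the pair is consistent; merging gives n ≡ 1238 (mod 1886), where 1886 = lcm(46, 82).
gcd(1886, 14) = 2 and 2 | (12 − 1238), so the pair is consistent; merging gives n ≡ 5010 (mod 13202), where 13202 = lcm(1886, 14).
The solution is unique modulo lcm(46, 82, 14) = 13202.

5010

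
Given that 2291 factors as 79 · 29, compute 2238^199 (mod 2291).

Mod 79: 2238 ≡ 26; by Fermat, exponent reduces to 199 mod 78 = 43; 26^43 ≡ 40 (mod 79).
Mod 29: 2238 ≡ 5; by Fermat, exponent reduces to 199 mod 28 = 3; 5^3 ≡ 9 (mod 29).
Combine by CRT: x ≡ 40 (mod 79), x ≡ 9 (mod 29) ⇒ x ≡ 1778 (mod 2291).

1778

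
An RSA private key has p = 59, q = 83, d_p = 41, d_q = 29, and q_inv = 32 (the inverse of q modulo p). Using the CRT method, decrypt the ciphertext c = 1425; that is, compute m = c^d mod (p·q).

m₁ = c^(d_p) mod p: c ≡ 9 (mod 59), and 9^41 mod 59 = 17.
m₂ = c^(d_q) mod q: c ≡ 14 (mod 83), and 14^29 mod 83 = 66.
h = q_inv·(m₁ − m₂) mod p = 32·(17 − 66) mod 59 = 25.
m = m₂ + h·q = 66 + 25·83 = 2141.

2141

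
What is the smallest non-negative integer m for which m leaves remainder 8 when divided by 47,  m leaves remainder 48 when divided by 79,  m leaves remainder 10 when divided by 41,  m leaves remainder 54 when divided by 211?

The moduli are pairwise coprime; N = 47·79·41·211 = 32121163.
N/47 = 683429; 683429 ≡ 2 (mod 47); 2·24 ≡ 1, so inverse 24.
N/79 = 406597; 406597 ≡ 63 (mod 79); 63·74 ≡ 1, so inverse 74.
N/41 = 783443; 783443 ≡ 15 (mod 41); 15·11 ≡ 1, so inverse 11.
N/211 = 152233; 152233 ≡ 102 (mod 211); 102·60 ≡ 1, so inverse 60.
m ≡ 8·683429·24 + 48·406597·74 + 10·783443·11 + 54·152233·60 = 2154864562.
2154864562 mod 32121163 = 2746641.

2746641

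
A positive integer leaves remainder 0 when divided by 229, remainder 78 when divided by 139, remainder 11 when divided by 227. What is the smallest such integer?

3614078

Combine the congruences pairwise.
From m ≡ 0 (mod 229) write m = 0 + 229t. Substituting into m ≡ 78 (mod 139) gives 229t ≡ 78 (mod 139), and since 90⁻¹ ≡ 17 (mod 139), t ≡ 75. Hence m ≡ 0 + 229·75 = 17175 (mod 31831).
From m ≡ 17175 (mod 31831) write m = 17175 + 31831t. Substituting into m ≡ 11 (mod 227) gives 31831t ≡ 88 (mod 227), and since 51⁻¹ ≡ 138 (mod 227), t ≡ 113. Hence m ≡ 17175 + 31831·113 = 3614078 (mod 7225637).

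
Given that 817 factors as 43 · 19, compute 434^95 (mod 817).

213

Mod 43: 434 ≡ 4; by Fermat, exponent reduces to 95 mod 42 = 11; 4^11 ≡ 41 (mod 43).
Mod 19: 434 ≡ 16; by Fermat, exponent reduces to 95 mod 18 = 5; 16^5 ≡ 4 (mod 19).
Combine by CRT: x ≡ 41 (mod 43), x ≡ 4 (mod 19) ⇒ x ≡ 213 (mod 817).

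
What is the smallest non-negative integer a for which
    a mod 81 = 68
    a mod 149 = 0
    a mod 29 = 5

72563

The moduli are pairwise coprime; N = 81·149·29 = 350001.
N/81 = 4321; 4321 ≡ 28 (mod 81); 28·55 ≡ 1, so inverse 55.
N/149 = 2349; 2349 ≡ 114 (mod 149); 114·17 ≡ 1, so inverse 17.
N/29 = 12069; 12069 ≡ 5 (mod 29); 5·6 ≡ 1, so inverse 6.
a ≡ 68·4321·55 + 0·2349·17 + 5·12069·6 = 16522610.
16522610 mod 350001 = 72563.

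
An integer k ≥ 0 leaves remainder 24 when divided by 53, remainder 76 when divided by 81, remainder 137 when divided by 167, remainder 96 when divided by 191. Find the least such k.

77564623

The moduli are pairwise coprime; N = 53·81·167·191 = 136933821.
N/53 = 2583657; 2583657 ≡ 13 (mod 53); 13·49 ≡ 1, so inverse 49.
N/81 = 1690541; 1690541 ≡ 71 (mod 81); 71·8 ≡ 1, so inverse 8.
N/167 = 819963; 819963 ≡ 160 (mod 167); 160·143 ≡ 1, so inverse 143.
N/191 = 716931; 716931 ≡ 108 (mod 191); 108·23 ≡ 1, so inverse 23.
k ≡ 24·2583657·49 + 76·1690541·8 + 137·819963·143 + 96·716931·23 = 21713108341.
21713108341 mod 136933821 = 77564623.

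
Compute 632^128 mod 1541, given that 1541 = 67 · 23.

Mod 67: 632 ≡ 29; by Fermat, exponent reduces to 128 mod 66 = 62; 29^62 ≡ 37 (mod 67).
Mod 23: 632 ≡ 11; by Fermat, exponent reduces to 128 mod 22 = 18; 11^18 ≡ 16 (mod 23).
Combine by CRT: x ≡ 37 (mod 67), x ≡ 16 (mod 23) ⇒ x ≡ 1511 (mod 1541).

1511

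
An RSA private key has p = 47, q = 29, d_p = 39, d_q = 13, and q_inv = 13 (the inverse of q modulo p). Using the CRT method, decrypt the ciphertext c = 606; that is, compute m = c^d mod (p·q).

1286

m₁ = c^(d_p) mod p: c ≡ 42 (mod 47), and 42^39 mod 47 = 17.
m₂ = c^(d_q) mod q: c ≡ 26 (mod 29), and 26^13 mod 29 = 10.
h = q_inv·(m₁ − m₂) mod p = 13·(17 − 10) mod 47 = 44.
m = m₂ + h·q = 10 + 44·29 = 1286.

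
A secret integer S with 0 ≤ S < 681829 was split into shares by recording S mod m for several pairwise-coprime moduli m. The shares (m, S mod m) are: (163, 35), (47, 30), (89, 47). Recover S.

The moduli are pairwise coprime; N = 163·47·89 = 681829.
N/163 = 4183; 4183 ≡ 108 (mod 163); 108·80 ≡ 1, so inverse 80.
N/47 = 14507; 14507 ≡ 31 (mod 47); 31·44 ≡ 1, so inverse 44.
N/89 = 7661; 7661 ≡ 7 (mod 89); 7·51 ≡ 1, so inverse 51.
S ≡ 35·4183·80 + 30·14507·44 + 47·7661·51 = 49225057.
49225057 mod 681829 = 133369.

133369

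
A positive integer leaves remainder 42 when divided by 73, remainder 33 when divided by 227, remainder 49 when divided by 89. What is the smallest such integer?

395921

The moduli are pairwise coprime; M = 73·227·89 = 1474819.
M/73 = 20203; 20203 ≡ 55 (mod 73); 55·4 ≡ 1, so inverse 4.
M/227 = 6497; 6497 ≡ 141 (mod 227); 141·161 ≡ 1, so inverse 161.
M/89 = 16571; 16571 ≡ 17 (mod 89); 17·21 ≡ 1, so inverse 21.
n ≡ 42·20203·4 + 33·6497·161 + 49·16571·21 = 54964224.
54964224 mod 1474819 = 395921.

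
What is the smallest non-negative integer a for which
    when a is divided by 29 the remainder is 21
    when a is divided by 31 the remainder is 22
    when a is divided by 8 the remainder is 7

From a ≡ 21 (mod 29) write a = 21 + 29t. Substituting into a ≡ 22 (mod 31) gives 29t ≡ 1 (mod 31), and since 29⁻¹ ≡ 15 (mod 31), t ≡ 15. Hence a ≡ 21 + 29·15 = 456 (mod 899).
From a ≡ 456 (mod 899) write a = 456 + 899t. Substituting into a ≡ 7 (mod 8) gives 899t ≡ 7 (mod 8), and since 3⁻¹ ≡ 3 (mod 8), t ≡ 5. Hence a ≡ 456 + 899·5 = 4951 (mod 7192).

4951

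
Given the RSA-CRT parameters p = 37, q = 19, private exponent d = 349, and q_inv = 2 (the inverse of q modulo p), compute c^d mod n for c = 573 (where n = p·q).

135

d_p = d mod (p−1) = 349 mod 36 = 25; d_q = d mod (q−1) = 7.
m₁ = c^(d_p) mod p: c ≡ 18 (mod 37), and 18^25 mod 37 = 24.
m₂ = c^(d_q) mod q: c ≡ 3 (mod 19), and 3^7 mod 19 = 2.
h = q_inv·(m₁ − m₂) mod p = 2·(24 − 2) mod 37 = 7.
m = m₂ + h·q = 2 + 7·19 = 135.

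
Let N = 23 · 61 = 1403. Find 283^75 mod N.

1280

Mod 23: 283 ≡ 7; by Fermat, exponent reduces to 75 mod 22 = 9; 7^9 ≡ 15 (mod 23).
Mod 61: 283 ≡ 39; by Fermat, exponent reduces to 75 mod 60 = 15; 39^15 ≡ 60 (mod 61).
Combine by CRT: x ≡ 15 (mod 23), x ≡ 60 (mod 61) ⇒ x ≡ 1280 (mod 1403).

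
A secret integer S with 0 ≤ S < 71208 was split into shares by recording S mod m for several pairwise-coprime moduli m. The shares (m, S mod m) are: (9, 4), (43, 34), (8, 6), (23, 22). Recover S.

39766

The moduli are pairwise coprime; N = 9·43·8·23 = 71208.
N/9 = 7912; 7912 ≡ 1 (mod 9), inverse 1.
N/43 = 1656; 1656 ≡ 22 (mod 43); 22·2 ≡ 1, so inverse 2.
N/8 = 8901; 8901 ≡ 5 (mod 8); 5·5 ≡ 1, so inverse 5.
N/23 = 3096; 3096 ≡ 14 (mod 23); 14·5 ≡ 1, so inverse 5.
S ≡ 4·7912·1 + 34·1656·2 + 6·8901·5 + 22·3096·5 = 751846.
751846 mod 71208 = 39766.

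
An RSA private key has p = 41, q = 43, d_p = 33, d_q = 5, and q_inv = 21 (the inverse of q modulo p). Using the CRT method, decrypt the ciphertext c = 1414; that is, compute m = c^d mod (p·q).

487

m₁ = c^(d_p) mod p: c ≡ 20 (mod 41), and 20^33 mod 41 = 36.
m₂ = c^(d_q) mod q: c ≡ 38 (mod 43), and 38^5 mod 43 = 14.
h = q_inv·(m₁ − m₂) mod p = 21·(36 − 14) mod 41 = 11.
m = m₂ + h·q = 14 + 11·43 = 487.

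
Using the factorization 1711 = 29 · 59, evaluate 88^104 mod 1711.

Mod 29: 88 ≡ 1; by Fermat, exponent reduces to 104 mod 28 = 20; 1^20 ≡ 1 (mod 29).
Mod 59: 88 ≡ 29; by Fermat, exponent reduces to 104 mod 58 = 46; 29^46 ≡ 25 (mod 59).
Combine by CRT: x ≡ 1 (mod 29), x ≡ 25 (mod 59) ⇒ x ≡ 320 (mod 1711).

320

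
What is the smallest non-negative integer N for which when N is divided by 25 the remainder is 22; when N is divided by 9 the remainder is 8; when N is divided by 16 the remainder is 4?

The moduli are pairwise coprime; M = 25·9·16 = 3600.
M/25 = 144; 144 ≡ 19 (mod 25); 19·4 ≡ 1, so inverse 4.
M/9 = 400; 400 ≡ 4 (mod 9); 4·7 ≡ 1, so inverse 7.
M/16 = 225; 225 ≡ 1 (mod 16), inverse 1.
N ≡ 22·144·4 + 8·400·7 + 4·225·1 = 35972.
35972 mod 3600 = 3572.

3572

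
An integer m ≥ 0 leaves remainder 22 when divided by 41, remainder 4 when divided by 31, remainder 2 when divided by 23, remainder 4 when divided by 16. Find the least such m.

From m ≡ 22 (mod 41) write m = 22 + 41t. Substituting into m ≡ 4 (mod 31) gives 41t ≡ 13 (mod 31), and since 10⁻¹ ≡ 28 (mod 31), t ≡ 23. Hence m ≡ 22 + 41·23 = 965 (mod 1271).
From m ≡ 965 (mod 1271) write m = 965 + 1271t. Substituting into m ≡ 2 (mod 23) gives 1271t ≡ 3 (mod 23), and since 6⁻¹ ≡ 4 (mod 23), t ≡ 12. Hence m ≡ 965 + 1271·12 = 16217 (mod 29233).
From m ≡ 16217 (mod 29233) write m = 16217 + 29233t. Substituting into m ≡ 4 (mod 16) gives 29233t ≡ 11 (mod 16), and since 1⁻¹ ≡ 1 (mod 16), t ≡ 11. Hence m ≡ 16217 + 29233·11 = 337780 (mod 467728).

337780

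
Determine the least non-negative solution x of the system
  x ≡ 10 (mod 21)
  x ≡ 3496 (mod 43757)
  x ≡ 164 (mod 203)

922393

gcd(21, 43757) = 7 and 7 | (3496 − 10), so the pair is consistent; merging gives x ≡ 3496 (mod 131271), where 131271 = lcm(21, 43757).
gcd(131271, 203) = 7 and 7 | (164 − 3496), so the pair is consistent; merging gives x ≡ 922393 (mod 3806859), where 3806859 = lcm(131271, 203).
The solution is unique modulo lcm(21, 43757, 203) = 3806859.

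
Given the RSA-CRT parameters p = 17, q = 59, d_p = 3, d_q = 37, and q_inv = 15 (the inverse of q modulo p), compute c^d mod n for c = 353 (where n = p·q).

412

m₁ = c^(d_p) mod p: c ≡ 13 (mod 17), and 13^3 mod 17 = 4.
m₂ = c^(d_q) mod q: c ≡ 58 (mod 59), and 58^37 mod 59 = 58.
h = q_inv·(m₁ − m₂) mod p = 15·(4 − 58) mod 17 = 6.
m = m₂ + h·q = 58 + 6·59 = 412.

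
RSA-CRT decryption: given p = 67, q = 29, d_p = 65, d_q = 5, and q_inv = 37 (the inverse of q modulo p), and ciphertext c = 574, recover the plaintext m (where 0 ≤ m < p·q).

m₁ = c^(d_p) mod p: c ≡ 38 (mod 67), and 38^65 mod 67 = 30.
m₂ = c^(d_q) mod q: c ≡ 23 (mod 29), and 23^5 mod 29 = 25.
h = q_inv·(m₁ − m₂) mod p = 37·(30 − 25) mod 67 = 51.
m = m₂ + h·q = 25 + 51·29 = 1504.

1504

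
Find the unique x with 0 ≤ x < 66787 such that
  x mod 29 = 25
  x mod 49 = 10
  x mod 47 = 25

The moduli are pairwise coprime; N = 29·49·47 = 66787.
N/29 = 2303; 2303 ≡ 12 (mod 29); 12·17 ≡ 1, so inverse 17.
N/49 = 1363; 1363 ≡ 40 (mod 49); 40·38 ≡ 1, so inverse 38.
N/47 = 1421; 1421 ≡ 11 (mod 47); 11·30 ≡ 1, so inverse 30.
x ≡ 25·2303·17 + 10·1363·38 + 25·1421·30 = 2562465.
2562465 mod 66787 = 24559.

24559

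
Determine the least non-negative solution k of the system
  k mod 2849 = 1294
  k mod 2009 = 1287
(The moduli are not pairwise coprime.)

157989

gcd(2849, 2009) = 7 and 7 | (1287 − 1294), so the pair is consistent; merging gives k ≡ 157989 (mod 817663), where 817663 = lcm(2849, 2009).
The solution is unique modulo lcm(2849, 2009) = 817663.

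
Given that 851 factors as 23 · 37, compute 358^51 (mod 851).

101

Mod 23: 358 ≡ 13; by Fermat, exponent reduces to 51 mod 22 = 7; 13^7 ≡ 9 (mod 23).
Mod 37: 358 ≡ 25; by Fermat, exponent reduces to 51 mod 36 = 15; 25^15 ≡ 27 (mod 37).
Combine by CRT: x ≡ 9 (mod 23), x ≡ 27 (mod 37) ⇒ x ≡ 101 (mod 851).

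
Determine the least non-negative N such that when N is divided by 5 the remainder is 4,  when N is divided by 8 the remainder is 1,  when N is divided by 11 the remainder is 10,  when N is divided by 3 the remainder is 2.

329

Combine the congruences pairwise.
From N ≡ 4 (mod 5) write N = 4 + 5t. Substituting into N ≡ 1 (mod 8) gives 5t ≡ 5 (mod 8), and since 5⁻¹ ≡ 5 (mod 8), t ≡ 1. Hence N ≡ 4 + 5·1 = 9 (mod 40).
From N ≡ 9 (mod 40) write N = 9 + 40t. Substituting into N ≡ 10 (mod 11) gives 40t ≡ 1 (mod 11), and since 7⁻¹ ≡ 8 (mod 11), t ≡ 8. Hence N ≡ 9 + 40·8 = 329 (mod 440).
From N ≡ 329 (mod 440) write N = 329 + 440t. Substituting into N ≡ 2 (mod 3) gives 440t ≡ 0 (mod 3), and since 2⁻¹ ≡ 2 (mod 3), t ≡ 0. Hence N ≡ 329 + 440·0 = 329 (mod 1320).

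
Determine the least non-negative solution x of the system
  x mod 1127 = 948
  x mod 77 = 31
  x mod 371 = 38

47155

Combine the congruences pairwise.
gcd(1127, 77) = 7 and 7 | (31 − 948), so the pair is consistent; merging gives x ≡ 9964 (mod 12397), where 12397 = lcm(1127, 77).
gcd(12397, 371) = 7 and 7 | (38 − 9964), so the pair is consistent; merging gives x ≡ 47155 (mod 657041), where 657041 = lcm(12397, 371).
The solution is unique modulo lcm(1127, 77, 371) = 657041.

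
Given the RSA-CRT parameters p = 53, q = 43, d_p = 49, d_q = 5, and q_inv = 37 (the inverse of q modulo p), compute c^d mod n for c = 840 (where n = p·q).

533

m₁ = c^(d_p) mod p: c ≡ 45 (mod 53), and 45^49 mod 53 = 3.
m₂ = c^(d_q) mod q: c ≡ 23 (mod 43), and 23^5 mod 43 = 17.
h = q_inv·(m₁ − m₂) mod p = 37·(3 − 17) mod 53 = 12.
m = m₂ + h·q = 17 + 12·43 = 533.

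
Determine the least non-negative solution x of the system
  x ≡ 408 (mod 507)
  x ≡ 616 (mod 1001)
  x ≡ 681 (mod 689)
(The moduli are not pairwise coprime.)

gcd(507, 1001) = 13 and 13 | (616 − 408), so the pair is consistent; merging gives x ≡ 16632 (mod 39039), where 39039 = lcm(507, 1001).
gcd(39039, 689) = 13 and 13 | (681 − 16632), so the pair is consistent; merging gives x ≡ 953568 (mod 2069067), where 2069067 = lcm(39039, 689).
The solution is unique modulo lcm(507, 1001, 689) = 2069067.

953568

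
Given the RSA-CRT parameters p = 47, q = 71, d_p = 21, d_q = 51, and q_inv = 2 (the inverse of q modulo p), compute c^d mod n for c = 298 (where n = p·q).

2641

m₁ = c^(d_p) mod p: c ≡ 16 (mod 47), and 16^21 mod 47 = 9.
m₂ = c^(d_q) mod q: c ≡ 14 (mod 71), and 14^51 mod 71 = 14.
h = q_inv·(m₁ − m₂) mod p = 2·(9 − 14) mod 47 = 37.
m = m₂ + h·q = 14 + 37·71 = 2641.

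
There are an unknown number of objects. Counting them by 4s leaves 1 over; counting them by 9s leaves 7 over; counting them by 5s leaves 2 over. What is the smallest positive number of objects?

97

Combine the congruences pairwise.
From N ≡ 1 (mod 4) write N = 1 + 4t. Substituting into N ≡ 7 (mod 9) gives 4t ≡ 6 (mod 9), and since 4⁻¹ ≡ 7 (mod 9), t ≡ 6. Hence N ≡ 1 + 4·6 = 25 (mod 36).
From N ≡ 25 (mod 36) write N = 25 + 36t. Substituting into N ≡ 2 (mod 5) gives 36t ≡ 2 (mod 5), and since 1⁻¹ ≡ 1 (mod 5), t ≡ 2. Hence N ≡ 25 + 36·2 = 97 (mod 180).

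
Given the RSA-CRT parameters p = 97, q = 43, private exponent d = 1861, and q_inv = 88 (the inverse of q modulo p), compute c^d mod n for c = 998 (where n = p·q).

531

d_p = d mod (p−1) = 1861 mod 96 = 37; d_q = d mod (q−1) = 13.
m₁ = c^(d_p) mod p: c ≡ 28 (mod 97), and 28^37 mod 97 = 46.
m₂ = c^(d_q) mod q: c ≡ 9 (mod 43), and 9^13 mod 43 = 15.
h = q_inv·(m₁ − m₂) mod p = 88·(46 − 15) mod 97 = 12.
m = m₂ + h·q = 15 + 12·43 = 531.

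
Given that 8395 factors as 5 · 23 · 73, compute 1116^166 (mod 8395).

3991

Mod 5: 1116 ≡ 1; by Fermat, exponent reduces to 166 mod 4 = 2; 1^2 ≡ 1 (mod 5).
Mod 23: 1116 ≡ 12; by Fermat, exponent reduces to 166 mod 22 = 12; 12^12 ≡ 12 (mod 23).
Mod 73: 1116 ≡ 21; by Fermat, exponent reduces to 166 mod 72 = 22; 21^22 ≡ 49 (mod 73).
Combine by CRT: x ≡ 1 (mod 5), x ≡ 12 (mod 23), x ≡ 49 (mod 73) ⇒ x ≡ 3991 (mod 8395).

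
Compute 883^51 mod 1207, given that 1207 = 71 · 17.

220

Mod 71: 883 ≡ 31; 31^51 ≡ 7 (mod 71).
Mod 17: 883 ≡ 16; by Fermat, exponent reduces to 51 mod 16 = 3; 16^3 ≡ 16 (mod 17).
Combine by CRT: x ≡ 7 (mod 71), x ≡ 16 (mod 17) ⇒ x ≡ 220 (mod 1207).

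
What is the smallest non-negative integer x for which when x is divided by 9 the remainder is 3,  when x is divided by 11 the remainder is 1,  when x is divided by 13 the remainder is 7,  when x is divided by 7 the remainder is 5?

From x ≡ 3 (mod 9) write x = 3 + 9t. Substituting into x ≡ 1 (mod 11) gives 9t ≡ 9 (mod 11), and since 9⁻¹ ≡ 5 (mod 11), t ≡ 1. Hence x ≡ 3 + 9·1 = 12 (mod 99).
From x ≡ 12 (mod 99) write x = 12 + 99t. Substituting into x ≡ 7 (mod 13) gives 99t ≡ 8 (mod 13), and since 8⁻¹ ≡ 5 (mod 13), t ≡ 1. Hence x ≡ 12 + 99·1 = 111 (mod 1287).
From x ≡ 111 (mod 1287) write x = 111 + 1287t. Substituting into x ≡ 5 (mod 7) gives 1287t ≡ 6 (mod 7), and since 6⁻¹ ≡ 6 (mod 7), t ≡ 1. Hence x ≡ 111 + 1287·1 = 1398 (mod 9009).

1398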